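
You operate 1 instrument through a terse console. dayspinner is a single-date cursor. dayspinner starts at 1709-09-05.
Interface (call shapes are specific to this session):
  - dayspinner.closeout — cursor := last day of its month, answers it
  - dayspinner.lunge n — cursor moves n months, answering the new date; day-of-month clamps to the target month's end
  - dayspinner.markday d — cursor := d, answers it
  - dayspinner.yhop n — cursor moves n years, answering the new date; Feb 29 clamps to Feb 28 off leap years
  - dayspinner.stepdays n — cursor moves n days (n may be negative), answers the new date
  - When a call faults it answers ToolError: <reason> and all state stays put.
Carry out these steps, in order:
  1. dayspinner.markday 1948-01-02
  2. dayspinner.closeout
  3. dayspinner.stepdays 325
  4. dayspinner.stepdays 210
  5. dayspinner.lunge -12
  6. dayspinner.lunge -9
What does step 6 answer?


// dayspinner.markday(1948-01-02) => 1948-01-02
// dayspinner.closeout() => 1948-01-31
// dayspinner.stepdays(325) => 1948-12-21
// dayspinner.stepdays(210) => 1949-07-19
// dayspinner.lunge(-12) => 1948-07-19
// dayspinner.lunge(-9) => 1947-10-19

Answer: 1947-10-19


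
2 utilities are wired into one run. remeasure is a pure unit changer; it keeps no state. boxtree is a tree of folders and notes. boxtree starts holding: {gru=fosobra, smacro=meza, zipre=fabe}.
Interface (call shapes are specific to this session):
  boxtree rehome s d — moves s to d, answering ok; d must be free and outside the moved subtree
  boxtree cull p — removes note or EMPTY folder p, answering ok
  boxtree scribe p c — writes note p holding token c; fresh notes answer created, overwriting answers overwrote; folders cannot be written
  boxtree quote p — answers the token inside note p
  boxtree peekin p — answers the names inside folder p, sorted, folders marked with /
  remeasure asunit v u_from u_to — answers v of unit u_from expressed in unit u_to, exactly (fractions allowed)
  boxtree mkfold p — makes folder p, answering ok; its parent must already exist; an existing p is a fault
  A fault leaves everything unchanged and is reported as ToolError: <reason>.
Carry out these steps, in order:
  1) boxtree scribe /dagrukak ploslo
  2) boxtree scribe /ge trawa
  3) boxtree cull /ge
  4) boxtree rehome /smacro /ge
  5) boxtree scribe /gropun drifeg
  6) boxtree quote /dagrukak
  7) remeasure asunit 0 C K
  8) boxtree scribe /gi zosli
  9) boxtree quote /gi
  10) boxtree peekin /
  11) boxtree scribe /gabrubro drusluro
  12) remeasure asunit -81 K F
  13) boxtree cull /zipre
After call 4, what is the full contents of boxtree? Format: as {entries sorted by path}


·→ boxtree scribe(/dagrukak, ploslo)
·← created
·→ boxtree scribe(/ge, trawa)
·← created
·→ boxtree cull(/ge)
·← ok
·→ boxtree rehome(/smacro, /ge)
·← ok
·→ boxtree scribe(/gropun, drifeg)
·← created
·→ boxtree quote(/dagrukak)
·← ploslo
·→ remeasure asunit(0, C, K)
·← 5463/20
·→ boxtree scribe(/gi, zosli)
·← created
·→ boxtree quote(/gi)
·← zosli
·→ boxtree peekin(/)
·← [dagrukak, ge, gi, gropun, gru, zipre]
·→ boxtree scribe(/gabrubro, drusluro)
·← created
·→ remeasure asunit(-81, K, F)
·← -60547/100
·→ boxtree cull(/zipre)
·← ok

Answer: {dagrukak=ploslo, ge=meza, gru=fosobra, zipre=fabe}


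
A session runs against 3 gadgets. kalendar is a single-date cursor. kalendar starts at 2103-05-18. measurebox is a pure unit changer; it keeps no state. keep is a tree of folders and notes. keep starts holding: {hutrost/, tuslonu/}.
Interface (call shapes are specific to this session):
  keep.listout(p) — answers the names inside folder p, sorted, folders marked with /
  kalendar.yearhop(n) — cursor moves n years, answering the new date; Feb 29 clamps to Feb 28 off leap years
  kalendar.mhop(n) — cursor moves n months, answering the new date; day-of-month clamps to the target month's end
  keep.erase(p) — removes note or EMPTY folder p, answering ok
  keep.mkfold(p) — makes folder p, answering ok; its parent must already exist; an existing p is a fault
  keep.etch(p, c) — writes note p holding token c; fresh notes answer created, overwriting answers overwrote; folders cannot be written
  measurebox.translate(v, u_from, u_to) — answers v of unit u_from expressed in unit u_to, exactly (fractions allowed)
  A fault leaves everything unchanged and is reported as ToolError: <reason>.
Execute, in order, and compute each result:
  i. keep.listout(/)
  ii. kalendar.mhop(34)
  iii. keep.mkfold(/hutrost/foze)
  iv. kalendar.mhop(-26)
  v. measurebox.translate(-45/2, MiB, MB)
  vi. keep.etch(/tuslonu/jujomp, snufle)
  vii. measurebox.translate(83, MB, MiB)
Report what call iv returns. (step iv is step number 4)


Answer: 2104-01-18

Derivation:
~$ keep.listout /
= [hutrost/, tuslonu/]
~$ kalendar.mhop 34
= 2106-03-18
~$ keep.mkfold /hutrost/foze
= ok
~$ kalendar.mhop -26
= 2104-01-18
~$ measurebox.translate -45/2 MiB MB
= -73728/3125
~$ keep.etch /tuslonu/jujomp snufle
= created
~$ measurebox.translate 83 MB MiB
= 1296875/16384


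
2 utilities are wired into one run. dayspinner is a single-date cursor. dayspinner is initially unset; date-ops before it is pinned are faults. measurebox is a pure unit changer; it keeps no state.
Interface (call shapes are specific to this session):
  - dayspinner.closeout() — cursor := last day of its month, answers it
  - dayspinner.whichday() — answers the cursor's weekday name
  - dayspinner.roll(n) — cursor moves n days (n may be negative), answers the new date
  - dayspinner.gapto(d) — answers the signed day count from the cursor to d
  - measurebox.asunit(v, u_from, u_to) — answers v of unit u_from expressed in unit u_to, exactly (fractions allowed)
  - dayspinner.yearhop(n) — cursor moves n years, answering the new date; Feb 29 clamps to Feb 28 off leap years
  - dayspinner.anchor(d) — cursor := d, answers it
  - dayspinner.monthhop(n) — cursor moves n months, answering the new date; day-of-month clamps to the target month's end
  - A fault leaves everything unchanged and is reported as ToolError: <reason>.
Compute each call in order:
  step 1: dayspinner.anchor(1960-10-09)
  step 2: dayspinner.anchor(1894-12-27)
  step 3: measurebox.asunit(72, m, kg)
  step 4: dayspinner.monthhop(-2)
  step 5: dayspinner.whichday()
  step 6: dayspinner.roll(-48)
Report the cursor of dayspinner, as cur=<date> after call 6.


Answer: cur=1894-09-09

Derivation:
> dayspinner.anchor d=1960-10-09
[out] 1960-10-09
> dayspinner.anchor d=1894-12-27
[out] 1894-12-27
> measurebox.asunit v=72 u_from=m u_to=kg
[out] ToolError: incompatible units
> dayspinner.monthhop n=-2
[out] 1894-10-27
> dayspinner.whichday
[out] Saturday
> dayspinner.roll n=-48
[out] 1894-09-09


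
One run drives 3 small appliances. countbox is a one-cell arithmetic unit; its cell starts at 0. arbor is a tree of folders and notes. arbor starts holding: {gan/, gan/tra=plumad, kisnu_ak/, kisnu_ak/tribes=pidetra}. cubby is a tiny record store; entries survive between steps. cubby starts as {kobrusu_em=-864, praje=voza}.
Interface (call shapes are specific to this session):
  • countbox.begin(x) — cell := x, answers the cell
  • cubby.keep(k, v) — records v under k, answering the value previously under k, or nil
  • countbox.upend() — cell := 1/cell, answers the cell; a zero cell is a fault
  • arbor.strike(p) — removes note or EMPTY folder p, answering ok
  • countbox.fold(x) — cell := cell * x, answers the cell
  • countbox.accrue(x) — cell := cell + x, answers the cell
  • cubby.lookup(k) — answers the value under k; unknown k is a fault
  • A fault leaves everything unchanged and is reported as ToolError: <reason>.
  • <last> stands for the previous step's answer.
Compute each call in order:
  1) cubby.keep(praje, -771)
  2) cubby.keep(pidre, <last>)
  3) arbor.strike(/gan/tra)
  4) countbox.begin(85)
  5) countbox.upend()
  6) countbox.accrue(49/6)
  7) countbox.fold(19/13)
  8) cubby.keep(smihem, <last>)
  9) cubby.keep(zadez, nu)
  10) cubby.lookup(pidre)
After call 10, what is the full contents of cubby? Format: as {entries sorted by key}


Answer: {kobrusu_em=-864, pidre=voza, praje=-771, smihem=79249/6630, zadez=nu}

Derivation:
I run cubby.keep passing k='praje', v='-771', and get voza.
Calling cubby.keep passing k='pidre', v='<last>', giving nil.
I use arbor.strike passing p='/gan/tra', and observe ok.
I try countbox.begin passing x='85', yielding 85.
I use countbox.upend, and see 1/85.
Then countbox.accrue passing x='49/6', and get 4171/510.
Using countbox.fold passing x='19/13', and see 79249/6630.
Calling cubby.keep passing k='smihem', v='<last>', — result: nil.
Calling cubby.keep passing k='zadez', v='nu', yielding nil.
Now I run cubby.lookup passing k='pidre', yielding voza.


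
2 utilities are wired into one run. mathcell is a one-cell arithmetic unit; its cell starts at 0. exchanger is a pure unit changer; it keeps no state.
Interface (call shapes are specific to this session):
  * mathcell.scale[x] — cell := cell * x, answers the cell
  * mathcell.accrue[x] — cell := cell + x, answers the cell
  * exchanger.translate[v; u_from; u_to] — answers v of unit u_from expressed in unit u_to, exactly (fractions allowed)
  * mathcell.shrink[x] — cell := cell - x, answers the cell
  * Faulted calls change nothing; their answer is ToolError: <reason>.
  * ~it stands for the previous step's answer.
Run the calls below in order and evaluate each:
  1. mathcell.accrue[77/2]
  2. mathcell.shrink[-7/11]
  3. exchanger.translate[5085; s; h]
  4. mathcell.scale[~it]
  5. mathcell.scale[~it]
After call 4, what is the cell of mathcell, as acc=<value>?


Step: accrue[x→77/2]
Result: 77/2
Step: shrink[x→-7/11]
Result: 861/22
Step: translate[v→5085; u_from→s; u_to→h]
Result: 113/80
Step: scale[x→~it]
Result: 97293/1760
Step: scale[x→~it]
Result: 9465927849/3097600

Answer: acc=97293/1760


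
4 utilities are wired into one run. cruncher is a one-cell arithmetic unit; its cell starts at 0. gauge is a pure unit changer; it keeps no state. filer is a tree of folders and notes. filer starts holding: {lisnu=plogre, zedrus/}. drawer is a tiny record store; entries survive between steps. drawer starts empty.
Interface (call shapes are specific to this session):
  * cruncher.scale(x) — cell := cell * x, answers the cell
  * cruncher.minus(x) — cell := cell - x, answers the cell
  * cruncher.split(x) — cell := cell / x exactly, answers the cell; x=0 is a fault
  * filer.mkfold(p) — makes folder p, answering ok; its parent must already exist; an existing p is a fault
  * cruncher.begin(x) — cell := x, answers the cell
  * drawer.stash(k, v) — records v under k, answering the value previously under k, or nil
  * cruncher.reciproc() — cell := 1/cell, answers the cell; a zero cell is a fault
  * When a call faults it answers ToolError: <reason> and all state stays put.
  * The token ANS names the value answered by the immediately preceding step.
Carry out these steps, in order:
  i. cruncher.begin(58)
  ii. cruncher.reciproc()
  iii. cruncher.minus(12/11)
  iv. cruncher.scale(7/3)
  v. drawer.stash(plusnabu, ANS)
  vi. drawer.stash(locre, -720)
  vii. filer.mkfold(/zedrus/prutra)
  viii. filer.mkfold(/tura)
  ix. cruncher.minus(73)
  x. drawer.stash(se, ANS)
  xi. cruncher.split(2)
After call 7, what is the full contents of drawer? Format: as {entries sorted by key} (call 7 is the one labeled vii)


Answer: {locre=-720, plusnabu=-4795/1914}

Derivation:
I run cruncher.begin using x→58, which returns 58.
I use cruncher.reciproc(), which returns 1/58.
Invoking cruncher.minus using x→12/11, and observe -685/638.
I use cruncher.scale using x→7/3, which returns -4795/1914.
Calling drawer.stash using k→plusnabu, v→ANS, yielding nil.
I invoke drawer.stash using k→locre, v→-720: nil.
Then filer.mkfold using p→/zedrus/prutra, and observe ok.
Using filer.mkfold using p→/tura, and observe ok.
I call cruncher.minus using x→73, and get -144517/1914.
Next I call drawer.stash using k→se, v→ANS: nil.
Now I run cruncher.split using x→2, and see -144517/3828.


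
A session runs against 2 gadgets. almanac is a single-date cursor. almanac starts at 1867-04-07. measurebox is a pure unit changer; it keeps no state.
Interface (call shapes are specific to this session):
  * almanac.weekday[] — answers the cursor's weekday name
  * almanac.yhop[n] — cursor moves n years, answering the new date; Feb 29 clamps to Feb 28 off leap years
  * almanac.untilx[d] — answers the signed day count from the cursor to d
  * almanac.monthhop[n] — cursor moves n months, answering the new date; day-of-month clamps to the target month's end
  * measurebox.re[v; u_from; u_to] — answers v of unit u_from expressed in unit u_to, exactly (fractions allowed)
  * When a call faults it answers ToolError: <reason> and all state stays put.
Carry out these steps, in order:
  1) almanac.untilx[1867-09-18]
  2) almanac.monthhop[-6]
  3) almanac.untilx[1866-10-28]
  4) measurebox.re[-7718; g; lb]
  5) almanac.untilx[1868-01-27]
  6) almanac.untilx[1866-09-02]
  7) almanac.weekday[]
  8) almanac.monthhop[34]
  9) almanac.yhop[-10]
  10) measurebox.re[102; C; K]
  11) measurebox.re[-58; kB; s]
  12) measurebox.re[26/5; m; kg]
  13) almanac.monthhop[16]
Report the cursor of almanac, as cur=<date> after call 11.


I call almanac.untilx on 1867-09-18, which returns 164.
Next I call almanac.monthhop on -6, → 1866-10-07.
Next I call almanac.untilx on 1866-10-28, and get 21.
Using measurebox.re on -7718, g, lb, → -771800000/45359237.
I try almanac.untilx on 1868-01-27, which returns 477.
Calling almanac.untilx on 1866-09-02, and get -35.
I call almanac.weekday(), — result: Sunday.
I run almanac.monthhop on 34, giving 1869-08-07.
I use almanac.yhop on -10, which returns 1859-08-07.
I run measurebox.re on 102, C, K, giving 7503/20.
Now I run measurebox.re on -58, kB, s: ToolError: incompatible units.
I invoke measurebox.re on 26/5, m, kg, — result: ToolError: incompatible units.
Next I call almanac.monthhop on 16, which returns 1860-12-07.

Answer: cur=1859-08-07


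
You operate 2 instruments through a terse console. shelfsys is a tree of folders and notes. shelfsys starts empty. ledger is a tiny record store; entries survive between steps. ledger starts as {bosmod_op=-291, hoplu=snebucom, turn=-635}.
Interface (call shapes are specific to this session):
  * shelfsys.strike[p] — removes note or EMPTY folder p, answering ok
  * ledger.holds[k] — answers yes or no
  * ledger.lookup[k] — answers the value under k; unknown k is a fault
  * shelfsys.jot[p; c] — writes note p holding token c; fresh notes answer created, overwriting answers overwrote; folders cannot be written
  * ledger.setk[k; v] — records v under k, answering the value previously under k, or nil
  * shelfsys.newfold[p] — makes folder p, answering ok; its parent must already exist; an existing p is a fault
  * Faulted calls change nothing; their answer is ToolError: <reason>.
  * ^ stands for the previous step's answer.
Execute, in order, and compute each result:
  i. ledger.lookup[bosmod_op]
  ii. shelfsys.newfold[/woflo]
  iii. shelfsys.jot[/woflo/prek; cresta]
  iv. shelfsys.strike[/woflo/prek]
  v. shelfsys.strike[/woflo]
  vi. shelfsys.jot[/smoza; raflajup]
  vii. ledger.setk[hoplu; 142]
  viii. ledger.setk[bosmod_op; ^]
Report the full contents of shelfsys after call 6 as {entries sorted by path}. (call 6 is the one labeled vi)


Answer: {smoza=raflajup}

Derivation:
-- 1. ledger.lookup(k→bosmod_op) ~> -291
-- 2. shelfsys.newfold(p→/woflo) ~> ok
-- 3. shelfsys.jot(p→/woflo/prek, c→cresta) ~> created
-- 4. shelfsys.strike(p→/woflo/prek) ~> ok
-- 5. shelfsys.strike(p→/woflo) ~> ok
-- 6. shelfsys.jot(p→/smoza, c→raflajup) ~> created
-- 7. ledger.setk(k→hoplu, v→142) ~> snebucom
-- 8. ledger.setk(k→bosmod_op, v→^) ~> -291


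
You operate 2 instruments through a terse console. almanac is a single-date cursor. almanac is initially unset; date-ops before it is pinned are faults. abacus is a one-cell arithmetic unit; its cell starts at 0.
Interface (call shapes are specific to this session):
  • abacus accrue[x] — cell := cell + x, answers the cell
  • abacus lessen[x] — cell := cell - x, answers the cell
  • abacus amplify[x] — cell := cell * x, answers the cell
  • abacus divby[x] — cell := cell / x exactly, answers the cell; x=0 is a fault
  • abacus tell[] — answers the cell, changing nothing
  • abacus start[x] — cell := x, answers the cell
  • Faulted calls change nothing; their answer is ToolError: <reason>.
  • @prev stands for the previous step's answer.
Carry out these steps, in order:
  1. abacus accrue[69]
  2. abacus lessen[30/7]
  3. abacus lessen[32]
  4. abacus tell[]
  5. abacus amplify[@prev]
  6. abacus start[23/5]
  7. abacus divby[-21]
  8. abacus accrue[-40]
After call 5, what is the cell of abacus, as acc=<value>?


Answer: acc=52441/49

Derivation:
==> abacus accrue(x→69)
<== 69
==> abacus lessen(x→30/7)
<== 453/7
==> abacus lessen(x→32)
<== 229/7
==> abacus tell()
<== 229/7
==> abacus amplify(x→@prev)
<== 52441/49
==> abacus start(x→23/5)
<== 23/5
==> abacus divby(x→-21)
<== -23/105
==> abacus accrue(x→-40)
<== -4223/105


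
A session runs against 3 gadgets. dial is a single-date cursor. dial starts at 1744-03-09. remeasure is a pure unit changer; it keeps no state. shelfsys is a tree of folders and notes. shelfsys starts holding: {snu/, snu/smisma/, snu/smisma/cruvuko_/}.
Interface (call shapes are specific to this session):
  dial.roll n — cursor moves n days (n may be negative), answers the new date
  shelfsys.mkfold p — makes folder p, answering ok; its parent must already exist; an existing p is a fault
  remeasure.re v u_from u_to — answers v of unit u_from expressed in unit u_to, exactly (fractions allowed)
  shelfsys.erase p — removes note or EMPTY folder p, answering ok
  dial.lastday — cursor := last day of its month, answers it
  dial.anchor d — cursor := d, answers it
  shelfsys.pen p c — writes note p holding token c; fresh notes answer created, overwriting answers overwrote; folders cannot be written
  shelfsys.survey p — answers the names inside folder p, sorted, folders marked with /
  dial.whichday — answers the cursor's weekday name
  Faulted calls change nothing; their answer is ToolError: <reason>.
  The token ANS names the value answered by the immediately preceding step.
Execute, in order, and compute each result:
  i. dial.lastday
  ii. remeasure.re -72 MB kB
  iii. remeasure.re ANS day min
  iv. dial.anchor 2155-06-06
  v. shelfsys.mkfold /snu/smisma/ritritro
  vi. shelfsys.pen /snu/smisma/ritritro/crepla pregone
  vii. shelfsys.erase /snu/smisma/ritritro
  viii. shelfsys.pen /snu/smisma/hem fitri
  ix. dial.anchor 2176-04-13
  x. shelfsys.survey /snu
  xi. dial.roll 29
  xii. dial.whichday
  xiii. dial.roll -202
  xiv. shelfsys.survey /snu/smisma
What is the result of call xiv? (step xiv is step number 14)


Answer: [cruvuko_/, hem, ritritro/]

Derivation:
==> dial.lastday()
<== 1744-03-31
==> remeasure.re(v=-72, u_from=MB, u_to=kB)
<== -72000
==> remeasure.re(v=ANS, u_from=day, u_to=min)
<== -103680000
==> dial.anchor(d=2155-06-06)
<== 2155-06-06
==> shelfsys.mkfold(p=/snu/smisma/ritritro)
<== ok
==> shelfsys.pen(p=/snu/smisma/ritritro/crepla, c=pregone)
<== created
==> shelfsys.erase(p=/snu/smisma/ritritro)
<== ToolError: not empty
==> shelfsys.pen(p=/snu/smisma/hem, c=fitri)
<== created
==> dial.anchor(d=2176-04-13)
<== 2176-04-13
==> shelfsys.survey(p=/snu)
<== [smisma/]
==> dial.roll(n=29)
<== 2176-05-12
==> dial.whichday()
<== Sunday
==> dial.roll(n=-202)
<== 2175-10-23
==> shelfsys.survey(p=/snu/smisma)
<== [cruvuko_/, hem, ritritro/]


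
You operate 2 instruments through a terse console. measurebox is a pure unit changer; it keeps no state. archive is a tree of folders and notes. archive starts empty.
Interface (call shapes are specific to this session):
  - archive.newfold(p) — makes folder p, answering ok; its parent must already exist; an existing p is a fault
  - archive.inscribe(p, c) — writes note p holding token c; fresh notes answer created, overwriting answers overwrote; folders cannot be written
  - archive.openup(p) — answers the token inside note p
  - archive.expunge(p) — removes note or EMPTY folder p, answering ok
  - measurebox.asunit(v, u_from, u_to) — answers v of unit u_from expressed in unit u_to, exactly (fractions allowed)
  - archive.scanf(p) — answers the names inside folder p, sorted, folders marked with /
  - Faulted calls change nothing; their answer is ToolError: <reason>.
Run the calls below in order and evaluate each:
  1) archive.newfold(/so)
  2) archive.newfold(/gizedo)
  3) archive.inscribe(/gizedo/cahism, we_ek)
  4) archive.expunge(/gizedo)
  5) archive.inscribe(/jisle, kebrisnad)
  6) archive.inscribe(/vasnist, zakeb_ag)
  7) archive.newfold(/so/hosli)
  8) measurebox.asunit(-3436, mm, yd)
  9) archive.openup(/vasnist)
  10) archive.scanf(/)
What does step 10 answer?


Act: archive.newfold[p: /so]
Obs: ok
Act: archive.newfold[p: /gizedo]
Obs: ok
Act: archive.inscribe[p: /gizedo/cahism; c: we_ek]
Obs: created
Act: archive.expunge[p: /gizedo]
Obs: ToolError: not empty
Act: archive.inscribe[p: /jisle; c: kebrisnad]
Obs: created
Act: archive.inscribe[p: /vasnist; c: zakeb_ag]
Obs: created
Act: archive.newfold[p: /so/hosli]
Obs: ok
Act: measurebox.asunit[v: -3436; u_from: mm; u_to: yd]
Obs: -4295/1143
Act: archive.openup[p: /vasnist]
Obs: zakeb_ag
Act: archive.scanf[p: /]
Obs: [gizedo/, jisle, so/, vasnist]

Answer: [gizedo/, jisle, so/, vasnist]


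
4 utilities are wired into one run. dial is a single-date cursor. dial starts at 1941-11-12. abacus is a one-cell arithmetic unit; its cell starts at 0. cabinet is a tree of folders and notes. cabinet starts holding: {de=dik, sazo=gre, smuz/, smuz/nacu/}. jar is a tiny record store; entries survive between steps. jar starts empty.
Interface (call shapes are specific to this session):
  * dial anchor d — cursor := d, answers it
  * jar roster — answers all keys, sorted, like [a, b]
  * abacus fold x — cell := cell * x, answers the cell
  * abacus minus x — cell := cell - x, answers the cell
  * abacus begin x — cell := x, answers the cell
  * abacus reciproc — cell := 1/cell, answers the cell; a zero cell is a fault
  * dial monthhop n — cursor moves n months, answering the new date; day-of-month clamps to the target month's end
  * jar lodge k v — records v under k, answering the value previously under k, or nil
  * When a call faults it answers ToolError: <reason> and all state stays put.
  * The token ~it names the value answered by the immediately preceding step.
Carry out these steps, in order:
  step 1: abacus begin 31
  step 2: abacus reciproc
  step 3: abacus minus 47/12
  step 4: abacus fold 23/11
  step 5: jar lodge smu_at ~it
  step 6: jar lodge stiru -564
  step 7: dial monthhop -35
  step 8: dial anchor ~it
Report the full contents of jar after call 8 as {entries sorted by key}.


Invoking abacus begin with x→31: 31.
Calling abacus reciproc(), → 1/31.
I use abacus minus with x→47/12: -1445/372.
Using abacus fold with x→23/11, yielding -33235/4092.
I invoke jar lodge with k→smu_at, v→~it, and see nil.
I invoke jar lodge with k→stiru, v→-564, yielding nil.
Next I call dial monthhop with n→-35, and see 1938-12-12.
I try dial anchor with d→~it, and observe 1938-12-12.

Answer: {smu_at=-33235/4092, stiru=-564}


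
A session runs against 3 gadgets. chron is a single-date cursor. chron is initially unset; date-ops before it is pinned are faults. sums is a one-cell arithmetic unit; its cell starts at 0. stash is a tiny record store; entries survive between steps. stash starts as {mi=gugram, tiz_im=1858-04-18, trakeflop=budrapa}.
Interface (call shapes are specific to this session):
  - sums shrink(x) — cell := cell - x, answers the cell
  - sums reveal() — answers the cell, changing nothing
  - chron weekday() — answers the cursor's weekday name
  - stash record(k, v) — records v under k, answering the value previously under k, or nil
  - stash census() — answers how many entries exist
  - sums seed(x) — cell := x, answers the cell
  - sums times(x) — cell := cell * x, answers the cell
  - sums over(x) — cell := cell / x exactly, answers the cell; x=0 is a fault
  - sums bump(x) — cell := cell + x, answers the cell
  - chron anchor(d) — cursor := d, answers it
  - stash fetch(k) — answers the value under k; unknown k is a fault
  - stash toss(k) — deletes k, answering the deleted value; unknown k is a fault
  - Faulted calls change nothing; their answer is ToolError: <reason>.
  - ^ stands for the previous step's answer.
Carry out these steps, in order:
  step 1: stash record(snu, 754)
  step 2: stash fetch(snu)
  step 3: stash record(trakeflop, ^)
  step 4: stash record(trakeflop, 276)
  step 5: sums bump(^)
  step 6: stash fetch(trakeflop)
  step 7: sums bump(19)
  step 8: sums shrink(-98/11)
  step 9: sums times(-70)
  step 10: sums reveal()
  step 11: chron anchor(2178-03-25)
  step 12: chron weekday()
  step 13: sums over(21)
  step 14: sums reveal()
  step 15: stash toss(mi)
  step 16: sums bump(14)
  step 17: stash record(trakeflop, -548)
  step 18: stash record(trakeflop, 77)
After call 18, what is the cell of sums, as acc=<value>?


Answer: acc=-28516/11

Derivation:
$ stash record k→snu v→754
:: nil
$ stash fetch k→snu
:: 754
$ stash record k→trakeflop v→^
:: budrapa
$ stash record k→trakeflop v→276
:: 754
$ sums bump x→^
:: 754
$ stash fetch k→trakeflop
:: 276
$ sums bump x→19
:: 773
$ sums shrink x→-98/11
:: 8601/11
$ sums times x→-70
:: -602070/11
$ sums reveal
:: -602070/11
$ chron anchor d→2178-03-25
:: 2178-03-25
$ chron weekday
:: Wednesday
$ sums over x→21
:: -28670/11
$ sums reveal
:: -28670/11
$ stash toss k→mi
:: gugram
$ sums bump x→14
:: -28516/11
$ stash record k→trakeflop v→-548
:: 276
$ stash record k→trakeflop v→77
:: -548


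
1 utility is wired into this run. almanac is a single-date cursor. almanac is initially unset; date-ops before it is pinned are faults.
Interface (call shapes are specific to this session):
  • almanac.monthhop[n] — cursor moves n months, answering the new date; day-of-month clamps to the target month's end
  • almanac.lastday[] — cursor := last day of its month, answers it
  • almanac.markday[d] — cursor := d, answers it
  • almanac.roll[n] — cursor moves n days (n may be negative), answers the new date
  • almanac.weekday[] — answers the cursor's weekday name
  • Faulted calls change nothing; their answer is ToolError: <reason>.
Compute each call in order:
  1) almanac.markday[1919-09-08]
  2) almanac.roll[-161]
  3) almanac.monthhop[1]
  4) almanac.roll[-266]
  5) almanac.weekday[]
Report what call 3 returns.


Do: markday[1919-09-08]
See: 1919-09-08
Do: roll[-161]
See: 1919-03-31
Do: monthhop[1]
See: 1919-04-30
Do: roll[-266]
See: 1918-08-07
Do: weekday[]
See: Wednesday

Answer: 1919-04-30


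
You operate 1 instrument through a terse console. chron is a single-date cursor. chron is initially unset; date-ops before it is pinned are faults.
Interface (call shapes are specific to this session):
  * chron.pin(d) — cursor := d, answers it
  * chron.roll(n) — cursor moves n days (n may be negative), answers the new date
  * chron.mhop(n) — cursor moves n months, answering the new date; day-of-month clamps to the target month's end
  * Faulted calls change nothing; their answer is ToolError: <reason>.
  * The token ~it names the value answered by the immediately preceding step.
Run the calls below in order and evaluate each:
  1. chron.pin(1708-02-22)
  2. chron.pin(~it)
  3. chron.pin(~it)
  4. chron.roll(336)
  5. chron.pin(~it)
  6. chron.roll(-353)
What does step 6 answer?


Answer: 1708-02-05

Derivation:
>> chron.pin(d→1708-02-22)
<< 1708-02-22
>> chron.pin(d→~it)
<< 1708-02-22
>> chron.pin(d→~it)
<< 1708-02-22
>> chron.roll(n→336)
<< 1709-01-23
>> chron.pin(d→~it)
<< 1709-01-23
>> chron.roll(n→-353)
<< 1708-02-05


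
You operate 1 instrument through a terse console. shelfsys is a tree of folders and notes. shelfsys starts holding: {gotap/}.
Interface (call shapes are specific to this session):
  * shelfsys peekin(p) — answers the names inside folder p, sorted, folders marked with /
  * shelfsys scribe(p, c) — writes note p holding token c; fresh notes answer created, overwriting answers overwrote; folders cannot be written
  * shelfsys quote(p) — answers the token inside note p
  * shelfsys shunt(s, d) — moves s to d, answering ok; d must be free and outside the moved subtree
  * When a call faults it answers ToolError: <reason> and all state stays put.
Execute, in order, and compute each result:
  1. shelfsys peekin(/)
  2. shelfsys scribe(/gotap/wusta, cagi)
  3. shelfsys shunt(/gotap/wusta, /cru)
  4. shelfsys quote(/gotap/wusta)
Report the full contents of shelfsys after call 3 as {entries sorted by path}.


Answer: {cru=cagi, gotap/}

Derivation:
% shelfsys peekin(/) -> [gotap/]
% shelfsys scribe(/gotap/wusta, cagi) -> created
% shelfsys shunt(/gotap/wusta, /cru) -> ok
% shelfsys quote(/gotap/wusta) -> ToolError: not found


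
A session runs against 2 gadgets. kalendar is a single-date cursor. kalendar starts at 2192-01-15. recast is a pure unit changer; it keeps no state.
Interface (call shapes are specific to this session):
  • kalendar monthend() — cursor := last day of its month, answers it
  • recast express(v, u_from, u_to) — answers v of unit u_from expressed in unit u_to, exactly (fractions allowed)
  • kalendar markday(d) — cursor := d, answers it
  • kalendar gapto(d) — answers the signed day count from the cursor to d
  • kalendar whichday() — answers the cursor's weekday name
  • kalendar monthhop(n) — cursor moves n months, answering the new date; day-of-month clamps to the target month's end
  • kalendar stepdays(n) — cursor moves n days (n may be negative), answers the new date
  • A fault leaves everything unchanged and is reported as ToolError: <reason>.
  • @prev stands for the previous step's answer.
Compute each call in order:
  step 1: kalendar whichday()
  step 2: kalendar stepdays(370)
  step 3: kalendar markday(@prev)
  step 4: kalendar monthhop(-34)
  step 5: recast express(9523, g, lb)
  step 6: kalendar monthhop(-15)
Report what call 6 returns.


Step: kalendar whichday[]
Result: Sunday
Step: kalendar stepdays[370]
Result: 2193-01-19
Step: kalendar markday[@prev]
Result: 2193-01-19
Step: kalendar monthhop[-34]
Result: 2190-03-19
Step: recast express[9523; g; lb]
Result: 952300000/45359237
Step: kalendar monthhop[-15]
Result: 2188-12-19

Answer: 2188-12-19


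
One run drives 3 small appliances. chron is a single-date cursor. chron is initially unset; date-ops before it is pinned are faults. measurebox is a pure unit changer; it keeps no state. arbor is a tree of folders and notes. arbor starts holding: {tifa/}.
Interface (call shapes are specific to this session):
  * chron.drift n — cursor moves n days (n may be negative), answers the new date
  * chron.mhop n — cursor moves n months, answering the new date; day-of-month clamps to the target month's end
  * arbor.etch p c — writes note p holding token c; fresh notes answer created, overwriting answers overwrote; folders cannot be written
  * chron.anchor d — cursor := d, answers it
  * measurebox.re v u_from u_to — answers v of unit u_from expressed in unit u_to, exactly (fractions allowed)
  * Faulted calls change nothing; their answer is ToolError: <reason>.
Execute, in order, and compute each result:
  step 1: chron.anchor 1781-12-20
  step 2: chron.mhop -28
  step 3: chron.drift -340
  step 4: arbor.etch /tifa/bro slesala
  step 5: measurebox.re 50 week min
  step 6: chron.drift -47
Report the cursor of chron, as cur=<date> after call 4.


% chron.anchor d=1781-12-20
  1781-12-20
% chron.mhop n=-28
  1779-08-20
% chron.drift n=-340
  1778-09-14
% arbor.etch p=/tifa/bro c=slesala
  created
% measurebox.re v=50 u_from=week u_to=min
  504000
% chron.drift n=-47
  1778-07-29

Answer: cur=1778-09-14


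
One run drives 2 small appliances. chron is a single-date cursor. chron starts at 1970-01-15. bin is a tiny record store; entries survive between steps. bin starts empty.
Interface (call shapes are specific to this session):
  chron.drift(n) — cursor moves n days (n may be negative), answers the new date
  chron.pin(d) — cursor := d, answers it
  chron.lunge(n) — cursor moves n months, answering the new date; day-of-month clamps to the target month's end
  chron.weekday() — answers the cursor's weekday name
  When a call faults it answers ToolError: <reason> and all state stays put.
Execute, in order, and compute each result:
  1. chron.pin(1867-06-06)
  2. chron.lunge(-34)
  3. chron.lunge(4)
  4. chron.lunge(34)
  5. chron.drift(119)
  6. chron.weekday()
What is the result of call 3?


Answer: 1864-12-06

Derivation:
// pin(d→1867-06-06) : 1867-06-06
// lunge(n→-34) : 1864-08-06
// lunge(n→4) : 1864-12-06
// lunge(n→34) : 1867-10-06
// drift(n→119) : 1868-02-02
// weekday() : Sunday


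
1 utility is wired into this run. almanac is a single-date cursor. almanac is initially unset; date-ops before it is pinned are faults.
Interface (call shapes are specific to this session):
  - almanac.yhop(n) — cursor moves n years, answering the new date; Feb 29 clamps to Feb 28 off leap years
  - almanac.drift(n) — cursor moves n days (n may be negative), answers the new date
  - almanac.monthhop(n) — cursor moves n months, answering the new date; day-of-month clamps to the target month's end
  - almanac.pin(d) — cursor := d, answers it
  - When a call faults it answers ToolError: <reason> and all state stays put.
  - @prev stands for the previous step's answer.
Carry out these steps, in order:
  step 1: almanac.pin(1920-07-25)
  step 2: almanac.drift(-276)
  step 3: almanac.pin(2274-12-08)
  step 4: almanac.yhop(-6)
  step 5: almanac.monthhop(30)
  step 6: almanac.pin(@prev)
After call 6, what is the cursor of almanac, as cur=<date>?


% almanac.pin d=1920-07-25
:: 1920-07-25
% almanac.drift n=-276
:: 1919-10-23
% almanac.pin d=2274-12-08
:: 2274-12-08
% almanac.yhop n=-6
:: 2268-12-08
% almanac.monthhop n=30
:: 2271-06-08
% almanac.pin d=@prev
:: 2271-06-08

Answer: cur=2271-06-08


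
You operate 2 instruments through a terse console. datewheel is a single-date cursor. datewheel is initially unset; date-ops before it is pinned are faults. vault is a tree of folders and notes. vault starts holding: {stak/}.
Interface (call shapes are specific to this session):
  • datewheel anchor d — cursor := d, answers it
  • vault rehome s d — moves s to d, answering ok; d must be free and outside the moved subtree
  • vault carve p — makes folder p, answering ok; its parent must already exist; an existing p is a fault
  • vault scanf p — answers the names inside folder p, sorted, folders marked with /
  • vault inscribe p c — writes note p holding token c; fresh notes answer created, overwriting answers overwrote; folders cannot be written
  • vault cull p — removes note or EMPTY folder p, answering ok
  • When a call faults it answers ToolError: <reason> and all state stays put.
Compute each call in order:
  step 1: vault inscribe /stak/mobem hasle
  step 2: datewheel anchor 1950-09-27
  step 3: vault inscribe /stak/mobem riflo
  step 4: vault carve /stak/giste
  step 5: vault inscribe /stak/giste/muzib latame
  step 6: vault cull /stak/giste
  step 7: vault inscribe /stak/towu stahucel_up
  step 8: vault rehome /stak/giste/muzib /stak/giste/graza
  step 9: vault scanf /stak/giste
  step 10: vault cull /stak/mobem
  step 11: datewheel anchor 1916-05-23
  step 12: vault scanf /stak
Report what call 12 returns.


Now I run vault inscribe on p→/stak/mobem, c→hasle, and see created.
I try datewheel anchor on d→1950-09-27: 1950-09-27.
Calling vault inscribe on p→/stak/mobem, c→riflo, and get overwrote.
I run vault carve on p→/stak/giste, and observe ok.
Now I run vault inscribe on p→/stak/giste/muzib, c→latame, and see created.
Now I run vault cull on p→/stak/giste, which returns ToolError: not empty.
I run vault inscribe on p→/stak/towu, c→stahucel_up, and see created.
I invoke vault rehome on s→/stak/giste/muzib, d→/stak/giste/graza: ok.
I invoke vault scanf on p→/stak/giste, and see [graza].
I call vault cull on p→/stak/mobem, giving ok.
I run datewheel anchor on d→1916-05-23, and see 1916-05-23.
I call vault scanf on p→/stak, → [giste/, towu].

Answer: [giste/, towu]


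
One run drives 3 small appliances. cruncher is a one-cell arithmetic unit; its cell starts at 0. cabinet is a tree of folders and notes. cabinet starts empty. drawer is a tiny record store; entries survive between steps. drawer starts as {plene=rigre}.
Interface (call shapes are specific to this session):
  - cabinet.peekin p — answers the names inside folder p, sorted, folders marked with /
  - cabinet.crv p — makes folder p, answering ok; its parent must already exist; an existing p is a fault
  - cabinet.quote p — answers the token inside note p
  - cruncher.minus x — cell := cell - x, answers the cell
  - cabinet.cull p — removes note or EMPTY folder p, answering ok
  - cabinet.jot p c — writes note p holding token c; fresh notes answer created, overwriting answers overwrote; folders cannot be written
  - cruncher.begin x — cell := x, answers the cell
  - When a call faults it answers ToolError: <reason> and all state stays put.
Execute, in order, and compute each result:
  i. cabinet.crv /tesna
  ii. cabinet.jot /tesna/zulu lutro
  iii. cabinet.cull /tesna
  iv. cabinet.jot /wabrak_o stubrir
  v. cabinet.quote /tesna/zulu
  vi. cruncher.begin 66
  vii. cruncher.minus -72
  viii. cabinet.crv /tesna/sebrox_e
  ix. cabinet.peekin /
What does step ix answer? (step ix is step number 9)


Answer: [tesna/, wabrak_o]

Derivation:
// 1. crv(/tesna) -> ok
// 2. jot(/tesna/zulu, lutro) -> created
// 3. cull(/tesna) -> ToolError: not empty
// 4. jot(/wabrak_o, stubrir) -> created
// 5. quote(/tesna/zulu) -> lutro
// 6. begin(66) -> 66
// 7. minus(-72) -> 138
// 8. crv(/tesna/sebrox_e) -> ok
// 9. peekin(/) -> [tesna/, wabrak_o]


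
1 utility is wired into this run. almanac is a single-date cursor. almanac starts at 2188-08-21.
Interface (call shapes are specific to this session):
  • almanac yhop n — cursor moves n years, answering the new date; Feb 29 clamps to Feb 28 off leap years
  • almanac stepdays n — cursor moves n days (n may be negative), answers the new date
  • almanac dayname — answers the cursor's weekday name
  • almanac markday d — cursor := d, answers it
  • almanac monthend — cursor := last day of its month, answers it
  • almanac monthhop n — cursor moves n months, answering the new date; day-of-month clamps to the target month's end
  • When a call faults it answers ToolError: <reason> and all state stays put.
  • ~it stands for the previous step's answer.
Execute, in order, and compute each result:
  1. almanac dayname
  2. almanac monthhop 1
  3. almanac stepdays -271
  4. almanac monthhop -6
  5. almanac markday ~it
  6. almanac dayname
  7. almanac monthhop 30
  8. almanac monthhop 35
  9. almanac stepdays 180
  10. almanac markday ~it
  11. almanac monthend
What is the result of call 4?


Do: almanac dayname[]
See: Thursday
Do: almanac monthhop[n='1']
See: 2188-09-21
Do: almanac stepdays[n='-271']
See: 2187-12-25
Do: almanac monthhop[n='-6']
See: 2187-06-25
Do: almanac markday[d='~it']
See: 2187-06-25
Do: almanac dayname[]
See: Monday
Do: almanac monthhop[n='30']
See: 2189-12-25
Do: almanac monthhop[n='35']
See: 2192-11-25
Do: almanac stepdays[n='180']
See: 2193-05-24
Do: almanac markday[d='~it']
See: 2193-05-24
Do: almanac monthend[]
See: 2193-05-31

Answer: 2187-06-25


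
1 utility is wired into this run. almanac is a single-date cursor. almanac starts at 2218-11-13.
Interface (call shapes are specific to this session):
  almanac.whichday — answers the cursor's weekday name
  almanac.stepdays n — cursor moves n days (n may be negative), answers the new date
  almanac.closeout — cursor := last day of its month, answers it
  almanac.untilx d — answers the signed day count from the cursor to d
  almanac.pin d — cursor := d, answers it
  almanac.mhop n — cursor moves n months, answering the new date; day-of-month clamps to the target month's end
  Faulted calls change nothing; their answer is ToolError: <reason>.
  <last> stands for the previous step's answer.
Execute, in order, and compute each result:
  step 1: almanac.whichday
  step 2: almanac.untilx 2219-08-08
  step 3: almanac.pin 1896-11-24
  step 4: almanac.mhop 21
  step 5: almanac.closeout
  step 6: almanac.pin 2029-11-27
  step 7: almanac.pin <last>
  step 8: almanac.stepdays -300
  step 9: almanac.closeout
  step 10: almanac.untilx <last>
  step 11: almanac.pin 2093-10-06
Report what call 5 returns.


Answer: 1898-08-31

Derivation:
Using almanac.whichday, and observe Friday.
I invoke almanac.untilx using d=2219-08-08, → 268.
I run almanac.pin using d=1896-11-24, → 1896-11-24.
I try almanac.mhop using n=21: 1898-08-24.
Calling almanac.closeout(), — result: 1898-08-31.
Now I run almanac.pin using d=2029-11-27, which returns 2029-11-27.
Then almanac.pin using d=<last>, and see 2029-11-27.
I call almanac.stepdays using n=-300, and observe 2029-01-31.
I invoke almanac.closeout(), giving 2029-01-31.
Invoking almanac.untilx using d=<last>, which returns 0.
I invoke almanac.pin using d=2093-10-06, yielding 2093-10-06.
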